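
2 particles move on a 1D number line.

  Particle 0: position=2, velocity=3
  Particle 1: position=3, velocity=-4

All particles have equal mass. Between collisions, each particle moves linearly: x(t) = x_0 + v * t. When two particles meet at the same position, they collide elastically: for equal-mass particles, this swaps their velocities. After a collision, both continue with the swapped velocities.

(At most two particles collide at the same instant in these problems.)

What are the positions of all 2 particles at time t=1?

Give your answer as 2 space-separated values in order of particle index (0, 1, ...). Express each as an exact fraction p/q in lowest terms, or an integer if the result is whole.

Answer: -1 5

Derivation:
Collision at t=1/7: particles 0 and 1 swap velocities; positions: p0=17/7 p1=17/7; velocities now: v0=-4 v1=3
Advance to t=1 (no further collisions before then); velocities: v0=-4 v1=3; positions = -1 5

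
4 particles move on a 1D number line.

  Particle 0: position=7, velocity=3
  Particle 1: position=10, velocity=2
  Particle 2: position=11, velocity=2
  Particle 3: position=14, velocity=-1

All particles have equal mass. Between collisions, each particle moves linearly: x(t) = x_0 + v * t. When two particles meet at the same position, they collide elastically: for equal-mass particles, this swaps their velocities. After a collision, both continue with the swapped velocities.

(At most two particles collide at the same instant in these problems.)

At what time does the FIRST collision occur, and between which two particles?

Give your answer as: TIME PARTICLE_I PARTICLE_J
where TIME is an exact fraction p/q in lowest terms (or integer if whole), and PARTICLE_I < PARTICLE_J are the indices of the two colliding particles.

Pair (0,1): pos 7,10 vel 3,2 -> gap=3, closing at 1/unit, collide at t=3
Pair (1,2): pos 10,11 vel 2,2 -> not approaching (rel speed 0 <= 0)
Pair (2,3): pos 11,14 vel 2,-1 -> gap=3, closing at 3/unit, collide at t=1
Earliest collision: t=1 between 2 and 3

Answer: 1 2 3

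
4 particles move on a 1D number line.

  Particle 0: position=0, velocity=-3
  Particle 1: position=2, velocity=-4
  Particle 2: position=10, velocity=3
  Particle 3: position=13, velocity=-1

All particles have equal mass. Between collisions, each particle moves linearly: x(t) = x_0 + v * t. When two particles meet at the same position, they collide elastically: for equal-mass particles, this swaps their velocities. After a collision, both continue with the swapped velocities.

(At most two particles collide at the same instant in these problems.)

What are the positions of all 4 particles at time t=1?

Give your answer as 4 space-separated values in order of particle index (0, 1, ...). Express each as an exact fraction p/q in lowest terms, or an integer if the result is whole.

Collision at t=3/4: particles 2 and 3 swap velocities; positions: p0=-9/4 p1=-1 p2=49/4 p3=49/4; velocities now: v0=-3 v1=-4 v2=-1 v3=3
Advance to t=1 (no further collisions before then); velocities: v0=-3 v1=-4 v2=-1 v3=3; positions = -3 -2 12 13

Answer: -3 -2 12 13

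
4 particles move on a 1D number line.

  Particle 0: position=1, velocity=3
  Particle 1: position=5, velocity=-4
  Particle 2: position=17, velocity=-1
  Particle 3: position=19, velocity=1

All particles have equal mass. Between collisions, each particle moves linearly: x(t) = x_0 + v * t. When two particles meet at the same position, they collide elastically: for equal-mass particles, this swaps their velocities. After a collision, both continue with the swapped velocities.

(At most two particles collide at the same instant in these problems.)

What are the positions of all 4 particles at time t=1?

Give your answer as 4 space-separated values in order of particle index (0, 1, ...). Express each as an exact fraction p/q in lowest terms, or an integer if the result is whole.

Collision at t=4/7: particles 0 and 1 swap velocities; positions: p0=19/7 p1=19/7 p2=115/7 p3=137/7; velocities now: v0=-4 v1=3 v2=-1 v3=1
Advance to t=1 (no further collisions before then); velocities: v0=-4 v1=3 v2=-1 v3=1; positions = 1 4 16 20

Answer: 1 4 16 20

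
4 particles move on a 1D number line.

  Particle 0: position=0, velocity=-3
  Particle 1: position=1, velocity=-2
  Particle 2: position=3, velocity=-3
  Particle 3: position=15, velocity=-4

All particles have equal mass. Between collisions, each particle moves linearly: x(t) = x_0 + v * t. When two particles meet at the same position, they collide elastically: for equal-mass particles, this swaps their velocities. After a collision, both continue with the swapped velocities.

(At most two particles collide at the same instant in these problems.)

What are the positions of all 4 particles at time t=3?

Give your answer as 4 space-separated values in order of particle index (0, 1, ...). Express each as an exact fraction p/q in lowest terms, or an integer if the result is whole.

Collision at t=2: particles 1 and 2 swap velocities; positions: p0=-6 p1=-3 p2=-3 p3=7; velocities now: v0=-3 v1=-3 v2=-2 v3=-4
Advance to t=3 (no further collisions before then); velocities: v0=-3 v1=-3 v2=-2 v3=-4; positions = -9 -6 -5 3

Answer: -9 -6 -5 3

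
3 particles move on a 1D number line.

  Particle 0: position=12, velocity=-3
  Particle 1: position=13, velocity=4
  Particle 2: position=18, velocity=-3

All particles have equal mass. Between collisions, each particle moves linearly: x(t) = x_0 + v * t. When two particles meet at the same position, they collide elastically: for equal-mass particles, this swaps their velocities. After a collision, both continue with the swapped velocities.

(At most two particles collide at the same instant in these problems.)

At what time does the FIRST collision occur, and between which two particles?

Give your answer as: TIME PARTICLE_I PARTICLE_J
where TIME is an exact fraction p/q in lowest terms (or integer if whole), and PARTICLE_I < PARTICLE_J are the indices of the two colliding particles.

Pair (0,1): pos 12,13 vel -3,4 -> not approaching (rel speed -7 <= 0)
Pair (1,2): pos 13,18 vel 4,-3 -> gap=5, closing at 7/unit, collide at t=5/7
Earliest collision: t=5/7 between 1 and 2

Answer: 5/7 1 2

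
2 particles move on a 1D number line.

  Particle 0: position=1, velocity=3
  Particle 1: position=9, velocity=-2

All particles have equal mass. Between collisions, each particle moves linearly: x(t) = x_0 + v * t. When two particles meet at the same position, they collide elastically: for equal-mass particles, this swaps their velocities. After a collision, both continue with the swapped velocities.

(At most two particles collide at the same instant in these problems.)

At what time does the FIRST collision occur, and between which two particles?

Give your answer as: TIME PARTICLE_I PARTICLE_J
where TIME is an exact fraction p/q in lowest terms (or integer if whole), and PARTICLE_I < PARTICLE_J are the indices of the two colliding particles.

Pair (0,1): pos 1,9 vel 3,-2 -> gap=8, closing at 5/unit, collide at t=8/5
Earliest collision: t=8/5 between 0 and 1

Answer: 8/5 0 1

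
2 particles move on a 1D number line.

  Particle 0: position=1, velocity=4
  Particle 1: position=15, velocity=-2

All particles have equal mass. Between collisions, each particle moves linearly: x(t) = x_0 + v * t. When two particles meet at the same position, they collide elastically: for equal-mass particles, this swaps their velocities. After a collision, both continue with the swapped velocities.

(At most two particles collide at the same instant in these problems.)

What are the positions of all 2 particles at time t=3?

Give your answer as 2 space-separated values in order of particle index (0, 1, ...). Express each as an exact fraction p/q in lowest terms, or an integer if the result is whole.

Collision at t=7/3: particles 0 and 1 swap velocities; positions: p0=31/3 p1=31/3; velocities now: v0=-2 v1=4
Advance to t=3 (no further collisions before then); velocities: v0=-2 v1=4; positions = 9 13

Answer: 9 13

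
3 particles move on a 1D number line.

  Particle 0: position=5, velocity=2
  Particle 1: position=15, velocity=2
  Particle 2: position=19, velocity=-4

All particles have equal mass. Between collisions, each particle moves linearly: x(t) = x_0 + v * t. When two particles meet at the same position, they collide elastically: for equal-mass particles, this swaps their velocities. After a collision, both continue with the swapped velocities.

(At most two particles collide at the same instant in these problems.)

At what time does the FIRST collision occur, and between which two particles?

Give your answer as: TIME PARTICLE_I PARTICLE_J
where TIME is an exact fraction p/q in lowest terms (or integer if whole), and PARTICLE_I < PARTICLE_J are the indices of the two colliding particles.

Pair (0,1): pos 5,15 vel 2,2 -> not approaching (rel speed 0 <= 0)
Pair (1,2): pos 15,19 vel 2,-4 -> gap=4, closing at 6/unit, collide at t=2/3
Earliest collision: t=2/3 between 1 and 2

Answer: 2/3 1 2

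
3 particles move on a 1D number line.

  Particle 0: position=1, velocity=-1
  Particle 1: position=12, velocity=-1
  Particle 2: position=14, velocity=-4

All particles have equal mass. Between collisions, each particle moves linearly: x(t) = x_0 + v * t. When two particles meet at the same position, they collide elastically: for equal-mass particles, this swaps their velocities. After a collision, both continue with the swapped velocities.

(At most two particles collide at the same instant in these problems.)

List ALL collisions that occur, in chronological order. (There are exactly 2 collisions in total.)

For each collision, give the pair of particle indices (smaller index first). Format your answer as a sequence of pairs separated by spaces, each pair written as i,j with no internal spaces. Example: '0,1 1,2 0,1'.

Collision at t=2/3: particles 1 and 2 swap velocities; positions: p0=1/3 p1=34/3 p2=34/3; velocities now: v0=-1 v1=-4 v2=-1
Collision at t=13/3: particles 0 and 1 swap velocities; positions: p0=-10/3 p1=-10/3 p2=23/3; velocities now: v0=-4 v1=-1 v2=-1

Answer: 1,2 0,1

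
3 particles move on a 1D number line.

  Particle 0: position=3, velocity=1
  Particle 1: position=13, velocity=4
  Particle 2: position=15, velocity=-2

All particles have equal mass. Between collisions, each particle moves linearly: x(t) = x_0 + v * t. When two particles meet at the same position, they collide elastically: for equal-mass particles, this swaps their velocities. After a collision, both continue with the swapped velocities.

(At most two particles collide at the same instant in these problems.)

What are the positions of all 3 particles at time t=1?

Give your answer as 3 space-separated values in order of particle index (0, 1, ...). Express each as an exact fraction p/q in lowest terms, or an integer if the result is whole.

Collision at t=1/3: particles 1 and 2 swap velocities; positions: p0=10/3 p1=43/3 p2=43/3; velocities now: v0=1 v1=-2 v2=4
Advance to t=1 (no further collisions before then); velocities: v0=1 v1=-2 v2=4; positions = 4 13 17

Answer: 4 13 17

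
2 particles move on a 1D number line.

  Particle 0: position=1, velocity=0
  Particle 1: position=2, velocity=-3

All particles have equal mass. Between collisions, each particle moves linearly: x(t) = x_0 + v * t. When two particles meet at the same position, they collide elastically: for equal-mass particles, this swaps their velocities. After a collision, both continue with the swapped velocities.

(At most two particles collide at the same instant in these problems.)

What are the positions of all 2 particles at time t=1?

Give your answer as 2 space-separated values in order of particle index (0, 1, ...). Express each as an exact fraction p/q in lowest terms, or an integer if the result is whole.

Collision at t=1/3: particles 0 and 1 swap velocities; positions: p0=1 p1=1; velocities now: v0=-3 v1=0
Advance to t=1 (no further collisions before then); velocities: v0=-3 v1=0; positions = -1 1

Answer: -1 1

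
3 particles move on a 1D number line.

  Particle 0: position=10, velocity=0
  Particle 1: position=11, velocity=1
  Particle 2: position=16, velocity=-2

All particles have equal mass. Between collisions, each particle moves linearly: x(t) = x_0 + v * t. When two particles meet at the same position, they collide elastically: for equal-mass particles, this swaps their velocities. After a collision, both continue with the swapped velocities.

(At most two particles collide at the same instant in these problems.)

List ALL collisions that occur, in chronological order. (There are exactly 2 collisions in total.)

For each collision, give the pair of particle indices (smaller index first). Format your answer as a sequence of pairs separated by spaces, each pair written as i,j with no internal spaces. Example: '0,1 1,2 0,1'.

Collision at t=5/3: particles 1 and 2 swap velocities; positions: p0=10 p1=38/3 p2=38/3; velocities now: v0=0 v1=-2 v2=1
Collision at t=3: particles 0 and 1 swap velocities; positions: p0=10 p1=10 p2=14; velocities now: v0=-2 v1=0 v2=1

Answer: 1,2 0,1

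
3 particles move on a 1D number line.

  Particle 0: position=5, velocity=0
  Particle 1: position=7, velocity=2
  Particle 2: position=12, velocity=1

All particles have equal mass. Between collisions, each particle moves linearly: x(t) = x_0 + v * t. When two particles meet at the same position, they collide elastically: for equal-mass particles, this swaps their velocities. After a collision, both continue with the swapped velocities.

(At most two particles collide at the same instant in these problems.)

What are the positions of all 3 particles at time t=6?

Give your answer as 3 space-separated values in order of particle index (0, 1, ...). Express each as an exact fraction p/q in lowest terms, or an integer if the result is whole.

Collision at t=5: particles 1 and 2 swap velocities; positions: p0=5 p1=17 p2=17; velocities now: v0=0 v1=1 v2=2
Advance to t=6 (no further collisions before then); velocities: v0=0 v1=1 v2=2; positions = 5 18 19

Answer: 5 18 19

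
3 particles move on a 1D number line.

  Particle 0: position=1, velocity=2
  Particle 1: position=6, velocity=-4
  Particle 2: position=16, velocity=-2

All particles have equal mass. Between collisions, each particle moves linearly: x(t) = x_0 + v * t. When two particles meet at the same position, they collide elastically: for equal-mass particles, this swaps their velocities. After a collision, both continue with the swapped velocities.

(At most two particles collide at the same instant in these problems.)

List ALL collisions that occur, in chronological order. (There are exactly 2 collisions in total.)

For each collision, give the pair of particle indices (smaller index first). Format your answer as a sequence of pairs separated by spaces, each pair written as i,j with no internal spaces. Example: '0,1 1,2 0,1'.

Collision at t=5/6: particles 0 and 1 swap velocities; positions: p0=8/3 p1=8/3 p2=43/3; velocities now: v0=-4 v1=2 v2=-2
Collision at t=15/4: particles 1 and 2 swap velocities; positions: p0=-9 p1=17/2 p2=17/2; velocities now: v0=-4 v1=-2 v2=2

Answer: 0,1 1,2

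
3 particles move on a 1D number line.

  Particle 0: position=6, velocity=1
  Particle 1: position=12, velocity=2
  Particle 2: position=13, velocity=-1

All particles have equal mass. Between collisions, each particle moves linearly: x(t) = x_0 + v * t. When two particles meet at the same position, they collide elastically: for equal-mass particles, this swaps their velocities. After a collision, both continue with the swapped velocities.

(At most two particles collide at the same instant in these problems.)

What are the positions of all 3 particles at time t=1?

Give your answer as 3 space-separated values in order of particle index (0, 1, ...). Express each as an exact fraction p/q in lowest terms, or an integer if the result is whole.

Collision at t=1/3: particles 1 and 2 swap velocities; positions: p0=19/3 p1=38/3 p2=38/3; velocities now: v0=1 v1=-1 v2=2
Advance to t=1 (no further collisions before then); velocities: v0=1 v1=-1 v2=2; positions = 7 12 14

Answer: 7 12 14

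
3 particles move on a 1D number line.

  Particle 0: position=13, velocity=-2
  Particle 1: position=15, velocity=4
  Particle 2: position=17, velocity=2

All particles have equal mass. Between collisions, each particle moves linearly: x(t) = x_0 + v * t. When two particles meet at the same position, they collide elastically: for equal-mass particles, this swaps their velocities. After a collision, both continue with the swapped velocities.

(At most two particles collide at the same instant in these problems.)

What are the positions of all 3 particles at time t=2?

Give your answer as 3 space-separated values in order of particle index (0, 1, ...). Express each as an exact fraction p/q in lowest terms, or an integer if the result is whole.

Collision at t=1: particles 1 and 2 swap velocities; positions: p0=11 p1=19 p2=19; velocities now: v0=-2 v1=2 v2=4
Advance to t=2 (no further collisions before then); velocities: v0=-2 v1=2 v2=4; positions = 9 21 23

Answer: 9 21 23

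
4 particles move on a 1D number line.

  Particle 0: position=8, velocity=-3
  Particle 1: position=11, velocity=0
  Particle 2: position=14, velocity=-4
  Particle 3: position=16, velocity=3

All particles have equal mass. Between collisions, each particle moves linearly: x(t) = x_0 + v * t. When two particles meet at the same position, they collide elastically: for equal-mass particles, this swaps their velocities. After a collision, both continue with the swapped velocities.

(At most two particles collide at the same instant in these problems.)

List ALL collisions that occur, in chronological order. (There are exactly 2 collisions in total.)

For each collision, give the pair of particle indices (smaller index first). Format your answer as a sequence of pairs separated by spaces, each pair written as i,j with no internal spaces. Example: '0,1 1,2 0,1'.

Answer: 1,2 0,1

Derivation:
Collision at t=3/4: particles 1 and 2 swap velocities; positions: p0=23/4 p1=11 p2=11 p3=73/4; velocities now: v0=-3 v1=-4 v2=0 v3=3
Collision at t=6: particles 0 and 1 swap velocities; positions: p0=-10 p1=-10 p2=11 p3=34; velocities now: v0=-4 v1=-3 v2=0 v3=3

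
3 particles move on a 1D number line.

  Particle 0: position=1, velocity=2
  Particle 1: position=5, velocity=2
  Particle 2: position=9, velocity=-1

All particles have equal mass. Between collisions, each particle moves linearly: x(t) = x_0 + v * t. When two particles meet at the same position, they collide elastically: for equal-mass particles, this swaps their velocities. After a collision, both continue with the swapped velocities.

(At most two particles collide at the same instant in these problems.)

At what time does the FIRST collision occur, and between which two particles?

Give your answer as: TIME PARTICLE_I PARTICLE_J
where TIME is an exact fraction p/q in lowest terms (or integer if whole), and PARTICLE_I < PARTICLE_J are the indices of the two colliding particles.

Answer: 4/3 1 2

Derivation:
Pair (0,1): pos 1,5 vel 2,2 -> not approaching (rel speed 0 <= 0)
Pair (1,2): pos 5,9 vel 2,-1 -> gap=4, closing at 3/unit, collide at t=4/3
Earliest collision: t=4/3 between 1 and 2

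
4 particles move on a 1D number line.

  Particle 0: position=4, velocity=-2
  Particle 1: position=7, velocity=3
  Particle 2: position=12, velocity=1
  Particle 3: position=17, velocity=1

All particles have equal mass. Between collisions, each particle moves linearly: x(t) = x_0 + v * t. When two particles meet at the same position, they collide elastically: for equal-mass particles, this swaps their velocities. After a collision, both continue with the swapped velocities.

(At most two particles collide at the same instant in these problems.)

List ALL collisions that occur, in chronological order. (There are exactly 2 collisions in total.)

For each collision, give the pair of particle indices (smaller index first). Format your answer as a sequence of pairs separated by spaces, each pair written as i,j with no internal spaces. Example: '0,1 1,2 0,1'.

Collision at t=5/2: particles 1 and 2 swap velocities; positions: p0=-1 p1=29/2 p2=29/2 p3=39/2; velocities now: v0=-2 v1=1 v2=3 v3=1
Collision at t=5: particles 2 and 3 swap velocities; positions: p0=-6 p1=17 p2=22 p3=22; velocities now: v0=-2 v1=1 v2=1 v3=3

Answer: 1,2 2,3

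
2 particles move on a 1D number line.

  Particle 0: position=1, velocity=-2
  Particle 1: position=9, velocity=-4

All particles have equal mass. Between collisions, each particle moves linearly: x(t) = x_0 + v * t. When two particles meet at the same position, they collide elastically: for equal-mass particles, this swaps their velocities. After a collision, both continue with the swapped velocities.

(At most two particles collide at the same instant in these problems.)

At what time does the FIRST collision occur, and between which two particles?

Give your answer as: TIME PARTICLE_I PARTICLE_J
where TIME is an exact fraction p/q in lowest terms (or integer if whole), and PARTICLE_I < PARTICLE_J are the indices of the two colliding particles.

Answer: 4 0 1

Derivation:
Pair (0,1): pos 1,9 vel -2,-4 -> gap=8, closing at 2/unit, collide at t=4
Earliest collision: t=4 between 0 and 1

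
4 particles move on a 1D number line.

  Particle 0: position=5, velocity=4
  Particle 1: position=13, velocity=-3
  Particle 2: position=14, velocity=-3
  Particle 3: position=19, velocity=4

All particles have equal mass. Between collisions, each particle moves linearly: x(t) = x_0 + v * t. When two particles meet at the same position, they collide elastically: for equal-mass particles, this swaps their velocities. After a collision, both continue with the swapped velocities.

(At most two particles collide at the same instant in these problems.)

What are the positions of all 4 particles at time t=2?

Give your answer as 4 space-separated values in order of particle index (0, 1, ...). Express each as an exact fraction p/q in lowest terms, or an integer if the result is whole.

Collision at t=8/7: particles 0 and 1 swap velocities; positions: p0=67/7 p1=67/7 p2=74/7 p3=165/7; velocities now: v0=-3 v1=4 v2=-3 v3=4
Collision at t=9/7: particles 1 and 2 swap velocities; positions: p0=64/7 p1=71/7 p2=71/7 p3=169/7; velocities now: v0=-3 v1=-3 v2=4 v3=4
Advance to t=2 (no further collisions before then); velocities: v0=-3 v1=-3 v2=4 v3=4; positions = 7 8 13 27

Answer: 7 8 13 27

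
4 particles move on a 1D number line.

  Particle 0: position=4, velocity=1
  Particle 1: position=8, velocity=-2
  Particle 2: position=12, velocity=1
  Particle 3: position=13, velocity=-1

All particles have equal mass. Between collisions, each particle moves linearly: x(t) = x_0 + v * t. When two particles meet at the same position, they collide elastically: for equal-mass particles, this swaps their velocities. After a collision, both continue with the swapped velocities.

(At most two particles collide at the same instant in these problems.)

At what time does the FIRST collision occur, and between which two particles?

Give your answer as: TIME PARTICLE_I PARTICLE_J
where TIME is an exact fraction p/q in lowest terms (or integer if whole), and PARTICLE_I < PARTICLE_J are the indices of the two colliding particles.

Pair (0,1): pos 4,8 vel 1,-2 -> gap=4, closing at 3/unit, collide at t=4/3
Pair (1,2): pos 8,12 vel -2,1 -> not approaching (rel speed -3 <= 0)
Pair (2,3): pos 12,13 vel 1,-1 -> gap=1, closing at 2/unit, collide at t=1/2
Earliest collision: t=1/2 between 2 and 3

Answer: 1/2 2 3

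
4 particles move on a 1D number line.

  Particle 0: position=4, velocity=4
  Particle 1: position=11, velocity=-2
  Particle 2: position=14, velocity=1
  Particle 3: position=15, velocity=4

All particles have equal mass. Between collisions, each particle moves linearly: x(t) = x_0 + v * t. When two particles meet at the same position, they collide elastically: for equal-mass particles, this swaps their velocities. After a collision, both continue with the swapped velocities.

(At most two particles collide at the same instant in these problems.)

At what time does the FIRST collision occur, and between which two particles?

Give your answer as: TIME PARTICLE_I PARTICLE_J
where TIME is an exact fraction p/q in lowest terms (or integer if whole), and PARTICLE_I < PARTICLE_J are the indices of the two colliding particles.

Answer: 7/6 0 1

Derivation:
Pair (0,1): pos 4,11 vel 4,-2 -> gap=7, closing at 6/unit, collide at t=7/6
Pair (1,2): pos 11,14 vel -2,1 -> not approaching (rel speed -3 <= 0)
Pair (2,3): pos 14,15 vel 1,4 -> not approaching (rel speed -3 <= 0)
Earliest collision: t=7/6 between 0 and 1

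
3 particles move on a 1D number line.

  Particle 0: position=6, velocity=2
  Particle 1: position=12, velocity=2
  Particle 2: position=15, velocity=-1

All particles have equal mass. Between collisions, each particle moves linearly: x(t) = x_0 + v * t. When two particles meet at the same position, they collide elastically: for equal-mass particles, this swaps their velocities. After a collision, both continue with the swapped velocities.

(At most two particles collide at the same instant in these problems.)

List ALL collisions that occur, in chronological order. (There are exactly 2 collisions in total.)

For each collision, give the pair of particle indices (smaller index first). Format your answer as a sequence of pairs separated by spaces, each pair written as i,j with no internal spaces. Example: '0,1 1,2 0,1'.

Answer: 1,2 0,1

Derivation:
Collision at t=1: particles 1 and 2 swap velocities; positions: p0=8 p1=14 p2=14; velocities now: v0=2 v1=-1 v2=2
Collision at t=3: particles 0 and 1 swap velocities; positions: p0=12 p1=12 p2=18; velocities now: v0=-1 v1=2 v2=2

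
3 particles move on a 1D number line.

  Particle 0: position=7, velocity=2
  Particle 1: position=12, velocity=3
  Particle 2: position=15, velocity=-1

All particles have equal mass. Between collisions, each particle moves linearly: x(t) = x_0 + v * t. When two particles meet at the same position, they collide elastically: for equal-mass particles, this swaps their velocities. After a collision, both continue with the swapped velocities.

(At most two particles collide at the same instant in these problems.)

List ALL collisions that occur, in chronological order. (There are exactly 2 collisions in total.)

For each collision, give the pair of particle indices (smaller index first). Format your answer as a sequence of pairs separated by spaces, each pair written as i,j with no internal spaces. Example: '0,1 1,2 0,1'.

Collision at t=3/4: particles 1 and 2 swap velocities; positions: p0=17/2 p1=57/4 p2=57/4; velocities now: v0=2 v1=-1 v2=3
Collision at t=8/3: particles 0 and 1 swap velocities; positions: p0=37/3 p1=37/3 p2=20; velocities now: v0=-1 v1=2 v2=3

Answer: 1,2 0,1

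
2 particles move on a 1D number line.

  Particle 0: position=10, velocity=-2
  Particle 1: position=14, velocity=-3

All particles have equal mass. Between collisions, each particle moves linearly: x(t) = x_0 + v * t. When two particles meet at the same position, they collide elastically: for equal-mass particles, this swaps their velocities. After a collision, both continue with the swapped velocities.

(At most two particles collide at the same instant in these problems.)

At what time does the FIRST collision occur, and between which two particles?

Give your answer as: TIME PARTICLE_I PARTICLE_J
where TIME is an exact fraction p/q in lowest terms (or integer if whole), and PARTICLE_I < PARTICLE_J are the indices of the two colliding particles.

Pair (0,1): pos 10,14 vel -2,-3 -> gap=4, closing at 1/unit, collide at t=4
Earliest collision: t=4 between 0 and 1

Answer: 4 0 1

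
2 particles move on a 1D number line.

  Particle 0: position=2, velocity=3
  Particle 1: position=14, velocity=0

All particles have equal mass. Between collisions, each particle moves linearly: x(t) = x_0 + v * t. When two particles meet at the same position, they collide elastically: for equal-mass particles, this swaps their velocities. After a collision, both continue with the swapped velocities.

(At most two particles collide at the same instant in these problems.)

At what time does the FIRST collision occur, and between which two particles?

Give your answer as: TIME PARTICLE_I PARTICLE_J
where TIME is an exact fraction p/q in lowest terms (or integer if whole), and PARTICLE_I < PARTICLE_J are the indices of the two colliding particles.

Pair (0,1): pos 2,14 vel 3,0 -> gap=12, closing at 3/unit, collide at t=4
Earliest collision: t=4 between 0 and 1

Answer: 4 0 1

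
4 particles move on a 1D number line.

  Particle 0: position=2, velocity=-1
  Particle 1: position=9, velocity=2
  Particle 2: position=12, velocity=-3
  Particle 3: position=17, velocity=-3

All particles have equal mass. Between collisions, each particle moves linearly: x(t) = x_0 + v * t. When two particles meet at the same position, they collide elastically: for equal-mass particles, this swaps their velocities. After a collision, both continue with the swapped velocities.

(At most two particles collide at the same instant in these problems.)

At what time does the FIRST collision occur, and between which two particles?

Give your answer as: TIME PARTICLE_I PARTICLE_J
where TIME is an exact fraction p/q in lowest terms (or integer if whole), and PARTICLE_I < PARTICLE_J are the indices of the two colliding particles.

Pair (0,1): pos 2,9 vel -1,2 -> not approaching (rel speed -3 <= 0)
Pair (1,2): pos 9,12 vel 2,-3 -> gap=3, closing at 5/unit, collide at t=3/5
Pair (2,3): pos 12,17 vel -3,-3 -> not approaching (rel speed 0 <= 0)
Earliest collision: t=3/5 between 1 and 2

Answer: 3/5 1 2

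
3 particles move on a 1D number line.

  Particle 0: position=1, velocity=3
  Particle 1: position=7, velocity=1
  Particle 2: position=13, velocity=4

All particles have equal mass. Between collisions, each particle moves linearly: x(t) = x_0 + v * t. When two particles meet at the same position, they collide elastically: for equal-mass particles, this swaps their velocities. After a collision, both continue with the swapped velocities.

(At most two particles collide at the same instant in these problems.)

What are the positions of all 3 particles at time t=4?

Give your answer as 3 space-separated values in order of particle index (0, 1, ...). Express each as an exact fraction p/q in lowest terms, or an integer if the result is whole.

Answer: 11 13 29

Derivation:
Collision at t=3: particles 0 and 1 swap velocities; positions: p0=10 p1=10 p2=25; velocities now: v0=1 v1=3 v2=4
Advance to t=4 (no further collisions before then); velocities: v0=1 v1=3 v2=4; positions = 11 13 29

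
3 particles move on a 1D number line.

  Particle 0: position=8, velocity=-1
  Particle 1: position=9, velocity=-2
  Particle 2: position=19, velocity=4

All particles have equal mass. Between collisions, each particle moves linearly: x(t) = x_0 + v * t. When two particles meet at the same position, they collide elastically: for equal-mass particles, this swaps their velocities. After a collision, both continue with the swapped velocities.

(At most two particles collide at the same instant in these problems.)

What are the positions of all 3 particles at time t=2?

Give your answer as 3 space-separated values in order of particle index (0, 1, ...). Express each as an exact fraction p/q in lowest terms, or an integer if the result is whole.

Collision at t=1: particles 0 and 1 swap velocities; positions: p0=7 p1=7 p2=23; velocities now: v0=-2 v1=-1 v2=4
Advance to t=2 (no further collisions before then); velocities: v0=-2 v1=-1 v2=4; positions = 5 6 27

Answer: 5 6 27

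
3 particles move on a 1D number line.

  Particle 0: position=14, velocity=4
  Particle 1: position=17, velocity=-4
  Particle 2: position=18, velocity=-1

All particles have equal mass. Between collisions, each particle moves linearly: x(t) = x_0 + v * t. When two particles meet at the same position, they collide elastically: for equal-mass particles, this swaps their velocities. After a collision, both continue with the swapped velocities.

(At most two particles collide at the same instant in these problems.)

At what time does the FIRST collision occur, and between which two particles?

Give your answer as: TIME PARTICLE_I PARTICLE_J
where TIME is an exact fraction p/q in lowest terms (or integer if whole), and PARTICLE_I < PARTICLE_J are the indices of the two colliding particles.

Answer: 3/8 0 1

Derivation:
Pair (0,1): pos 14,17 vel 4,-4 -> gap=3, closing at 8/unit, collide at t=3/8
Pair (1,2): pos 17,18 vel -4,-1 -> not approaching (rel speed -3 <= 0)
Earliest collision: t=3/8 between 0 and 1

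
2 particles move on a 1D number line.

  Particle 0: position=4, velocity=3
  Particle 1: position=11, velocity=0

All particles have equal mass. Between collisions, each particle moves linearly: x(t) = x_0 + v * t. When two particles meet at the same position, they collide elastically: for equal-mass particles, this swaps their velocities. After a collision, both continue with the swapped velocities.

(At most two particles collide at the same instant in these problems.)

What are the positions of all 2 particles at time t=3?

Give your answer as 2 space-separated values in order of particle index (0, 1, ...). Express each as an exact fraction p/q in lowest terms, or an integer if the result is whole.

Answer: 11 13

Derivation:
Collision at t=7/3: particles 0 and 1 swap velocities; positions: p0=11 p1=11; velocities now: v0=0 v1=3
Advance to t=3 (no further collisions before then); velocities: v0=0 v1=3; positions = 11 13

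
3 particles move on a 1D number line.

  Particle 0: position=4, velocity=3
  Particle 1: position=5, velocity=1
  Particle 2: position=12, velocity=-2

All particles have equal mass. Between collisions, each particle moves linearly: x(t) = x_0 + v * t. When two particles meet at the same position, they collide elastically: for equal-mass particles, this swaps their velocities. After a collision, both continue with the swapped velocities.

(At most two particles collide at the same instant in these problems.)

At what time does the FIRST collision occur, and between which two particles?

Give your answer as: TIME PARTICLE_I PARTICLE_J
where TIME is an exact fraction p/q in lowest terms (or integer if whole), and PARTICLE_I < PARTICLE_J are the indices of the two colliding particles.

Pair (0,1): pos 4,5 vel 3,1 -> gap=1, closing at 2/unit, collide at t=1/2
Pair (1,2): pos 5,12 vel 1,-2 -> gap=7, closing at 3/unit, collide at t=7/3
Earliest collision: t=1/2 between 0 and 1

Answer: 1/2 0 1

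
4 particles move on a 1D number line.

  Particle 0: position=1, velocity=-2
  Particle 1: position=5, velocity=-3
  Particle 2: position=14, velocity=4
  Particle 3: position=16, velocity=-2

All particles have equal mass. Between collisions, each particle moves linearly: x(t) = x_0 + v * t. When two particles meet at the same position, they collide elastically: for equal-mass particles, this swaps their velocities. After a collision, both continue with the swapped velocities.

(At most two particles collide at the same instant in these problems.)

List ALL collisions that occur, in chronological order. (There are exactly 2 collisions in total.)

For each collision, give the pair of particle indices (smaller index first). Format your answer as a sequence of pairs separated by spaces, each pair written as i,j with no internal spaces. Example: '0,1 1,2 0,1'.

Answer: 2,3 0,1

Derivation:
Collision at t=1/3: particles 2 and 3 swap velocities; positions: p0=1/3 p1=4 p2=46/3 p3=46/3; velocities now: v0=-2 v1=-3 v2=-2 v3=4
Collision at t=4: particles 0 and 1 swap velocities; positions: p0=-7 p1=-7 p2=8 p3=30; velocities now: v0=-3 v1=-2 v2=-2 v3=4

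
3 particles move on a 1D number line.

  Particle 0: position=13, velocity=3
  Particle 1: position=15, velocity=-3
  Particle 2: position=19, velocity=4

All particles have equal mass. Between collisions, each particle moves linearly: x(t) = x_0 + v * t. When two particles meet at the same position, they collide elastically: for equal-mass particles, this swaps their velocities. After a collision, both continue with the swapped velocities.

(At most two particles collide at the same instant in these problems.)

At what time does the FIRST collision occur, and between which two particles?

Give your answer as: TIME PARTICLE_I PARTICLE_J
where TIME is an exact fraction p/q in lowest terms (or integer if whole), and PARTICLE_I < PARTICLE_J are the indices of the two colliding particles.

Answer: 1/3 0 1

Derivation:
Pair (0,1): pos 13,15 vel 3,-3 -> gap=2, closing at 6/unit, collide at t=1/3
Pair (1,2): pos 15,19 vel -3,4 -> not approaching (rel speed -7 <= 0)
Earliest collision: t=1/3 between 0 and 1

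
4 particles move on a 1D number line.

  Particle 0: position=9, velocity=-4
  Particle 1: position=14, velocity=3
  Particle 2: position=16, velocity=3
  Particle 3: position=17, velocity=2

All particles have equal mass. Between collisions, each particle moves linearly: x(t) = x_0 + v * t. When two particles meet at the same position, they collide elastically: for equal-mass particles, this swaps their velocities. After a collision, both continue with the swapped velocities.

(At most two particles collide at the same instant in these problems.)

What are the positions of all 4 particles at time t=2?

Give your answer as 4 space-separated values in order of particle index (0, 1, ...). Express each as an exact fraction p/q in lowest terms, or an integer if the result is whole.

Collision at t=1: particles 2 and 3 swap velocities; positions: p0=5 p1=17 p2=19 p3=19; velocities now: v0=-4 v1=3 v2=2 v3=3
Advance to t=2 (no further collisions before then); velocities: v0=-4 v1=3 v2=2 v3=3; positions = 1 20 21 22

Answer: 1 20 21 22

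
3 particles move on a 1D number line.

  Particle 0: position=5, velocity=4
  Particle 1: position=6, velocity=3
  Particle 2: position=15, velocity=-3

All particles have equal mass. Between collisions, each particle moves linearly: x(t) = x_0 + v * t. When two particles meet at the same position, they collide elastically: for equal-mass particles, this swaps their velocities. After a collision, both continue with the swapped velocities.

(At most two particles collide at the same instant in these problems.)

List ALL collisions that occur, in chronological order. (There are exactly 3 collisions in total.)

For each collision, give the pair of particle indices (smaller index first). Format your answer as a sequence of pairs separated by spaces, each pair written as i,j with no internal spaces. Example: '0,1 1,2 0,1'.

Collision at t=1: particles 0 and 1 swap velocities; positions: p0=9 p1=9 p2=12; velocities now: v0=3 v1=4 v2=-3
Collision at t=10/7: particles 1 and 2 swap velocities; positions: p0=72/7 p1=75/7 p2=75/7; velocities now: v0=3 v1=-3 v2=4
Collision at t=3/2: particles 0 and 1 swap velocities; positions: p0=21/2 p1=21/2 p2=11; velocities now: v0=-3 v1=3 v2=4

Answer: 0,1 1,2 0,1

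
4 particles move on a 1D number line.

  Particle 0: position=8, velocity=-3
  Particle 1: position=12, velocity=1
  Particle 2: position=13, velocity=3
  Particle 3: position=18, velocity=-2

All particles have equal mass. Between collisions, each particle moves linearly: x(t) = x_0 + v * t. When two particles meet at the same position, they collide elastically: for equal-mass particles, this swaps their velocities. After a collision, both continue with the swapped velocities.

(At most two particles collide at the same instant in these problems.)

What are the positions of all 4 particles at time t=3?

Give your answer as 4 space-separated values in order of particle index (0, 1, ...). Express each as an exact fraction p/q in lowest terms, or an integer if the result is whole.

Answer: -1 12 15 22

Derivation:
Collision at t=1: particles 2 and 3 swap velocities; positions: p0=5 p1=13 p2=16 p3=16; velocities now: v0=-3 v1=1 v2=-2 v3=3
Collision at t=2: particles 1 and 2 swap velocities; positions: p0=2 p1=14 p2=14 p3=19; velocities now: v0=-3 v1=-2 v2=1 v3=3
Advance to t=3 (no further collisions before then); velocities: v0=-3 v1=-2 v2=1 v3=3; positions = -1 12 15 22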